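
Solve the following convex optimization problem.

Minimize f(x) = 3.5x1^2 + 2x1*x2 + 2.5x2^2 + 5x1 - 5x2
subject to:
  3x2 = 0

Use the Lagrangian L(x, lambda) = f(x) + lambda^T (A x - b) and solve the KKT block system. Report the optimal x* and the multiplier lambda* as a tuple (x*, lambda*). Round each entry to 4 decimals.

Form the Lagrangian:
  L(x, lambda) = (1/2) x^T Q x + c^T x + lambda^T (A x - b)
Stationarity (grad_x L = 0): Q x + c + A^T lambda = 0.
Primal feasibility: A x = b.

This gives the KKT block system:
  [ Q   A^T ] [ x     ]   [-c ]
  [ A    0  ] [ lambda ] = [ b ]

Solving the linear system:
  x*      = (-0.7143, 0)
  lambda* = (2.1429)
  f(x*)   = -1.7857

x* = (-0.7143, 0), lambda* = (2.1429)


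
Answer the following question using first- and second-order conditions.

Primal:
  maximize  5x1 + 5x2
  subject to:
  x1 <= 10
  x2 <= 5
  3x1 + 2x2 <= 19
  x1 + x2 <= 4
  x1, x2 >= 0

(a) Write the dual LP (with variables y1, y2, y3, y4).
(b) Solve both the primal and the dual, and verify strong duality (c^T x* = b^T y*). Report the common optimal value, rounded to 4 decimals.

The standard primal-dual pair for 'max c^T x s.t. A x <= b, x >= 0' is:
  Dual:  min b^T y  s.t.  A^T y >= c,  y >= 0.

So the dual LP is:
  minimize  10y1 + 5y2 + 19y3 + 4y4
  subject to:
    y1 + 3y3 + y4 >= 5
    y2 + 2y3 + y4 >= 5
    y1, y2, y3, y4 >= 0

Solving the primal: x* = (4, 0).
  primal value c^T x* = 20.
Solving the dual: y* = (0, 0, 0, 5).
  dual value b^T y* = 20.
Strong duality: c^T x* = b^T y*. Confirmed.

20


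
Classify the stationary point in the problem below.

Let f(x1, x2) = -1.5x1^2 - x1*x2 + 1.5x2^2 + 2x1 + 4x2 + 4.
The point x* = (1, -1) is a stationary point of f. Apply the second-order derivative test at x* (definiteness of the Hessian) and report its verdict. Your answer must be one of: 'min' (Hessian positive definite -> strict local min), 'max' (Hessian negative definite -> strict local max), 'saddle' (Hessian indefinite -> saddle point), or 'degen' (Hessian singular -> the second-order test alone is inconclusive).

Compute the Hessian H = grad^2 f:
  H = [[-3, -1], [-1, 3]]
Verify stationarity: grad f(x*) = H x* + g = (0, 0).
Eigenvalues of H: -3.1623, 3.1623.
Eigenvalues have mixed signs, so H is indefinite -> x* is a saddle point.

saddle


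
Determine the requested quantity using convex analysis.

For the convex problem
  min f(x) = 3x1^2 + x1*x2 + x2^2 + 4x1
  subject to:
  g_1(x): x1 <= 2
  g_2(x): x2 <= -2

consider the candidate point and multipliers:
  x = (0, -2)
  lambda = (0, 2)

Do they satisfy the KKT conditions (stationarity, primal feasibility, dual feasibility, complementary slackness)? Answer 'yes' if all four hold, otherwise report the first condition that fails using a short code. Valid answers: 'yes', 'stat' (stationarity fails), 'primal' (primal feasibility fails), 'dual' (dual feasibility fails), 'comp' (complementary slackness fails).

Gradient of f: grad f(x) = Q x + c = (2, -4)
Constraint values g_i(x) = a_i^T x - b_i:
  g_1((0, -2)) = -2
  g_2((0, -2)) = 0
Stationarity residual: grad f(x) + sum_i lambda_i a_i = (2, -2)
  -> stationarity FAILS
Primal feasibility (all g_i <= 0): OK
Dual feasibility (all lambda_i >= 0): OK
Complementary slackness (lambda_i * g_i(x) = 0 for all i): OK

Verdict: the first failing condition is stationarity -> stat.

stat


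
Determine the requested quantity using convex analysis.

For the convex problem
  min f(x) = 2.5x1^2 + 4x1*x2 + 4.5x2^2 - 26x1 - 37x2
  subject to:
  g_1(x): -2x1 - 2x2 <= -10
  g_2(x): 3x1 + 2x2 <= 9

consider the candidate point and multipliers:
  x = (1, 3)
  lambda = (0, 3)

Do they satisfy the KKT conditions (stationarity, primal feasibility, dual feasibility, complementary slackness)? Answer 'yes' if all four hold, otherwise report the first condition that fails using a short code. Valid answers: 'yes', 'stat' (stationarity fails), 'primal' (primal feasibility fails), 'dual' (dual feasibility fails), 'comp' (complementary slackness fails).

Gradient of f: grad f(x) = Q x + c = (-9, -6)
Constraint values g_i(x) = a_i^T x - b_i:
  g_1((1, 3)) = 2
  g_2((1, 3)) = 0
Stationarity residual: grad f(x) + sum_i lambda_i a_i = (0, 0)
  -> stationarity OK
Primal feasibility (all g_i <= 0): FAILS
Dual feasibility (all lambda_i >= 0): OK
Complementary slackness (lambda_i * g_i(x) = 0 for all i): OK

Verdict: the first failing condition is primal_feasibility -> primal.

primal


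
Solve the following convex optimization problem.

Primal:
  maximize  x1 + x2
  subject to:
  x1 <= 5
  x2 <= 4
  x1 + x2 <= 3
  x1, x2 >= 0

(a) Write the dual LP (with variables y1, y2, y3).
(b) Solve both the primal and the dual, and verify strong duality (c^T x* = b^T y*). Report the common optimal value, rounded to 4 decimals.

The standard primal-dual pair for 'max c^T x s.t. A x <= b, x >= 0' is:
  Dual:  min b^T y  s.t.  A^T y >= c,  y >= 0.

So the dual LP is:
  minimize  5y1 + 4y2 + 3y3
  subject to:
    y1 + y3 >= 1
    y2 + y3 >= 1
    y1, y2, y3 >= 0

Solving the primal: x* = (3, 0).
  primal value c^T x* = 3.
Solving the dual: y* = (0, 0, 1).
  dual value b^T y* = 3.
Strong duality: c^T x* = b^T y*. Confirmed.

3


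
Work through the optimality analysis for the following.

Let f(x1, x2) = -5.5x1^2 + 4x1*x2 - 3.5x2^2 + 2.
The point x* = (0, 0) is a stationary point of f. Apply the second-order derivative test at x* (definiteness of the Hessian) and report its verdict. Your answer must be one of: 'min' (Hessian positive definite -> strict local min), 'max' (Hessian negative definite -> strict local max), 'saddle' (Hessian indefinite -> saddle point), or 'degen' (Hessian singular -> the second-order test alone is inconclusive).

Compute the Hessian H = grad^2 f:
  H = [[-11, 4], [4, -7]]
Verify stationarity: grad f(x*) = H x* + g = (0, 0).
Eigenvalues of H: -13.4721, -4.5279.
Both eigenvalues < 0, so H is negative definite -> x* is a strict local max.

max


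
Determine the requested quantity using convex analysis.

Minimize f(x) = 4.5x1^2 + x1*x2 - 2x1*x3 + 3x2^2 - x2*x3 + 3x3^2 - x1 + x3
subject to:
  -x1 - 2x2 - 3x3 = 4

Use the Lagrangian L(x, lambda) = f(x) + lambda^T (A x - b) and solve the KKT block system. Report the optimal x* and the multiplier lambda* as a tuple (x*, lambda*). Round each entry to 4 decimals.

Form the Lagrangian:
  L(x, lambda) = (1/2) x^T Q x + c^T x + lambda^T (A x - b)
Stationarity (grad_x L = 0): Q x + c + A^T lambda = 0.
Primal feasibility: A x = b.

This gives the KKT block system:
  [ Q   A^T ] [ x     ]   [-c ]
  [ A    0  ] [ lambda ] = [ b ]

Solving the linear system:
  x*      = (-0.1702, -0.5319, -0.922)
  lambda* = (-1.2199)
  f(x*)   = 2.0638

x* = (-0.1702, -0.5319, -0.922), lambda* = (-1.2199)


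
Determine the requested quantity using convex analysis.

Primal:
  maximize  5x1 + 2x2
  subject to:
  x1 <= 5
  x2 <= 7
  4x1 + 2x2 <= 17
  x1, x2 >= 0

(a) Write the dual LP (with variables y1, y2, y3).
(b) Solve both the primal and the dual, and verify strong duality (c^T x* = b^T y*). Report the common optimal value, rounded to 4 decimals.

The standard primal-dual pair for 'max c^T x s.t. A x <= b, x >= 0' is:
  Dual:  min b^T y  s.t.  A^T y >= c,  y >= 0.

So the dual LP is:
  minimize  5y1 + 7y2 + 17y3
  subject to:
    y1 + 4y3 >= 5
    y2 + 2y3 >= 2
    y1, y2, y3 >= 0

Solving the primal: x* = (4.25, 0).
  primal value c^T x* = 21.25.
Solving the dual: y* = (0, 0, 1.25).
  dual value b^T y* = 21.25.
Strong duality: c^T x* = b^T y*. Confirmed.

21.25


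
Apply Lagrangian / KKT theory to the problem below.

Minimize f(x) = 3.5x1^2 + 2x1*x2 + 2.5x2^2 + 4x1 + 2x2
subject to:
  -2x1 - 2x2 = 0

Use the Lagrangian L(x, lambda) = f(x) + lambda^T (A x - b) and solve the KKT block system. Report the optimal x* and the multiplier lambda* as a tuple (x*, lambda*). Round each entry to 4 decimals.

Form the Lagrangian:
  L(x, lambda) = (1/2) x^T Q x + c^T x + lambda^T (A x - b)
Stationarity (grad_x L = 0): Q x + c + A^T lambda = 0.
Primal feasibility: A x = b.

This gives the KKT block system:
  [ Q   A^T ] [ x     ]   [-c ]
  [ A    0  ] [ lambda ] = [ b ]

Solving the linear system:
  x*      = (-0.25, 0.25)
  lambda* = (1.375)
  f(x*)   = -0.25

x* = (-0.25, 0.25), lambda* = (1.375)


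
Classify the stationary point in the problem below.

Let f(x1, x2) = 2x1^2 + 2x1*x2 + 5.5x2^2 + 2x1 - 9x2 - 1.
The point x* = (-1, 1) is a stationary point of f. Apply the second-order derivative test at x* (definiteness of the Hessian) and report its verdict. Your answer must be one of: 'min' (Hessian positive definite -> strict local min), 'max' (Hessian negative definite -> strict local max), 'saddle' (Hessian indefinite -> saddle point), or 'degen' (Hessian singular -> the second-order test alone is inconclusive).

Compute the Hessian H = grad^2 f:
  H = [[4, 2], [2, 11]]
Verify stationarity: grad f(x*) = H x* + g = (0, 0).
Eigenvalues of H: 3.4689, 11.5311.
Both eigenvalues > 0, so H is positive definite -> x* is a strict local min.

min


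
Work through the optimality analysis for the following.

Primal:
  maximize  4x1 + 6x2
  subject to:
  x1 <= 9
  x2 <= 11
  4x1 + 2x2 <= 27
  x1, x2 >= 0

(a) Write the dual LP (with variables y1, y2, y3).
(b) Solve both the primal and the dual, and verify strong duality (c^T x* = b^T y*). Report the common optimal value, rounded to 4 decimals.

The standard primal-dual pair for 'max c^T x s.t. A x <= b, x >= 0' is:
  Dual:  min b^T y  s.t.  A^T y >= c,  y >= 0.

So the dual LP is:
  minimize  9y1 + 11y2 + 27y3
  subject to:
    y1 + 4y3 >= 4
    y2 + 2y3 >= 6
    y1, y2, y3 >= 0

Solving the primal: x* = (1.25, 11).
  primal value c^T x* = 71.
Solving the dual: y* = (0, 4, 1).
  dual value b^T y* = 71.
Strong duality: c^T x* = b^T y*. Confirmed.

71


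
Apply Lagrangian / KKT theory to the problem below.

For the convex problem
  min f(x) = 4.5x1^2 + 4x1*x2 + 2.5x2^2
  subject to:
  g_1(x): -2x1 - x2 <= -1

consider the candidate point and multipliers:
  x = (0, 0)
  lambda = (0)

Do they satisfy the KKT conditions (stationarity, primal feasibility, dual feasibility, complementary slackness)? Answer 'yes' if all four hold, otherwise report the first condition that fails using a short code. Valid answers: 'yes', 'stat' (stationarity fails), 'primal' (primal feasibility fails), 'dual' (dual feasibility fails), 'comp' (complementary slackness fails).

Gradient of f: grad f(x) = Q x + c = (0, 0)
Constraint values g_i(x) = a_i^T x - b_i:
  g_1((0, 0)) = 1
Stationarity residual: grad f(x) + sum_i lambda_i a_i = (0, 0)
  -> stationarity OK
Primal feasibility (all g_i <= 0): FAILS
Dual feasibility (all lambda_i >= 0): OK
Complementary slackness (lambda_i * g_i(x) = 0 for all i): OK

Verdict: the first failing condition is primal_feasibility -> primal.

primal


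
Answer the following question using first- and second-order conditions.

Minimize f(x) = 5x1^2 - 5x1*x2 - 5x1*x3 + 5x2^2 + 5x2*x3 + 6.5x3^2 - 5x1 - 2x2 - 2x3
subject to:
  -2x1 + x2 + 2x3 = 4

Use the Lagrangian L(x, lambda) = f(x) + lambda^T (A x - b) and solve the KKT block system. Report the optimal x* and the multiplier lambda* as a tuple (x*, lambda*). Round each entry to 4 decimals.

Form the Lagrangian:
  L(x, lambda) = (1/2) x^T Q x + c^T x + lambda^T (A x - b)
Stationarity (grad_x L = 0): Q x + c + A^T lambda = 0.
Primal feasibility: A x = b.

This gives the KKT block system:
  [ Q   A^T ] [ x     ]   [-c ]
  [ A    0  ] [ lambda ] = [ b ]

Solving the linear system:
  x*      = (-0.6384, 0.1753, 1.274)
  lambda* = (-9.3151)
  f(x*)   = 18.7767

x* = (-0.6384, 0.1753, 1.274), lambda* = (-9.3151)


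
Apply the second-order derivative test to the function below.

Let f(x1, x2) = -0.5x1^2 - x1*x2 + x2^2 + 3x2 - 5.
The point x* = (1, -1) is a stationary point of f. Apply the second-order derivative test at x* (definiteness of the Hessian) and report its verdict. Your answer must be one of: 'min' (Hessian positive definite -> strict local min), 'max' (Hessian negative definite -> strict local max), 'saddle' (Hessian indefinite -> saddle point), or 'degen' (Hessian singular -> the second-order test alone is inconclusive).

Compute the Hessian H = grad^2 f:
  H = [[-1, -1], [-1, 2]]
Verify stationarity: grad f(x*) = H x* + g = (0, 0).
Eigenvalues of H: -1.3028, 2.3028.
Eigenvalues have mixed signs, so H is indefinite -> x* is a saddle point.

saddle


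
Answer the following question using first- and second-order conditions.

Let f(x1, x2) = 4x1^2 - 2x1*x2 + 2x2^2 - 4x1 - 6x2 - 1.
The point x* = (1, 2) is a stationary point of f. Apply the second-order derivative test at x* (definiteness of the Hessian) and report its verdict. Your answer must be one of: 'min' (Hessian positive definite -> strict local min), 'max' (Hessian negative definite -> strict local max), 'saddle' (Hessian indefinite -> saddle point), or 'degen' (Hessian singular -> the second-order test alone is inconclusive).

Compute the Hessian H = grad^2 f:
  H = [[8, -2], [-2, 4]]
Verify stationarity: grad f(x*) = H x* + g = (0, 0).
Eigenvalues of H: 3.1716, 8.8284.
Both eigenvalues > 0, so H is positive definite -> x* is a strict local min.

min


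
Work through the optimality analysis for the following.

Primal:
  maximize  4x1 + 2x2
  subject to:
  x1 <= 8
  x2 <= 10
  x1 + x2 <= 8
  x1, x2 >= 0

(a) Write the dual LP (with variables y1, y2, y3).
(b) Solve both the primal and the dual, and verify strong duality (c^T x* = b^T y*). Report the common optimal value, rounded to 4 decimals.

The standard primal-dual pair for 'max c^T x s.t. A x <= b, x >= 0' is:
  Dual:  min b^T y  s.t.  A^T y >= c,  y >= 0.

So the dual LP is:
  minimize  8y1 + 10y2 + 8y3
  subject to:
    y1 + y3 >= 4
    y2 + y3 >= 2
    y1, y2, y3 >= 0

Solving the primal: x* = (8, 0).
  primal value c^T x* = 32.
Solving the dual: y* = (2, 0, 2).
  dual value b^T y* = 32.
Strong duality: c^T x* = b^T y*. Confirmed.

32


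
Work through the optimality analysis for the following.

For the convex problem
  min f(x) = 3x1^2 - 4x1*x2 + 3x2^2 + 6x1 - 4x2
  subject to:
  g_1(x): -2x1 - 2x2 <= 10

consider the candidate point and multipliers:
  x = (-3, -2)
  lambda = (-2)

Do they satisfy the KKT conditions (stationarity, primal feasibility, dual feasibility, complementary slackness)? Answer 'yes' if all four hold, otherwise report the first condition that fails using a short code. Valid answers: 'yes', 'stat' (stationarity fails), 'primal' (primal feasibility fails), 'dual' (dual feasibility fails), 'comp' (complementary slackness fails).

Gradient of f: grad f(x) = Q x + c = (-4, -4)
Constraint values g_i(x) = a_i^T x - b_i:
  g_1((-3, -2)) = 0
Stationarity residual: grad f(x) + sum_i lambda_i a_i = (0, 0)
  -> stationarity OK
Primal feasibility (all g_i <= 0): OK
Dual feasibility (all lambda_i >= 0): FAILS
Complementary slackness (lambda_i * g_i(x) = 0 for all i): OK

Verdict: the first failing condition is dual_feasibility -> dual.

dual


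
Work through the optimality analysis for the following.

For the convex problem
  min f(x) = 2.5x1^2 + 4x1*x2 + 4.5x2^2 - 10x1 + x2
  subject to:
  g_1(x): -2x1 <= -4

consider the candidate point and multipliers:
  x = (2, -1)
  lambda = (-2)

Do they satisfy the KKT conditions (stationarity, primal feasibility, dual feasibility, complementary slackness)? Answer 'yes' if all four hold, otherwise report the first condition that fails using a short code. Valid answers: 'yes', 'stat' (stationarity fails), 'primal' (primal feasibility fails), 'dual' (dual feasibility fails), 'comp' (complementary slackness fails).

Gradient of f: grad f(x) = Q x + c = (-4, 0)
Constraint values g_i(x) = a_i^T x - b_i:
  g_1((2, -1)) = 0
Stationarity residual: grad f(x) + sum_i lambda_i a_i = (0, 0)
  -> stationarity OK
Primal feasibility (all g_i <= 0): OK
Dual feasibility (all lambda_i >= 0): FAILS
Complementary slackness (lambda_i * g_i(x) = 0 for all i): OK

Verdict: the first failing condition is dual_feasibility -> dual.

dual


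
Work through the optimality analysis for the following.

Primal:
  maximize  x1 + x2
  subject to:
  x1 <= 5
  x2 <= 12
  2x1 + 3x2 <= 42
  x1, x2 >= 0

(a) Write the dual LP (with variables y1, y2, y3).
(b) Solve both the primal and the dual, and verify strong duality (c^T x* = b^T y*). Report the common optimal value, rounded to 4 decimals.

The standard primal-dual pair for 'max c^T x s.t. A x <= b, x >= 0' is:
  Dual:  min b^T y  s.t.  A^T y >= c,  y >= 0.

So the dual LP is:
  minimize  5y1 + 12y2 + 42y3
  subject to:
    y1 + 2y3 >= 1
    y2 + 3y3 >= 1
    y1, y2, y3 >= 0

Solving the primal: x* = (5, 10.6667).
  primal value c^T x* = 15.6667.
Solving the dual: y* = (0.3333, 0, 0.3333).
  dual value b^T y* = 15.6667.
Strong duality: c^T x* = b^T y*. Confirmed.

15.6667


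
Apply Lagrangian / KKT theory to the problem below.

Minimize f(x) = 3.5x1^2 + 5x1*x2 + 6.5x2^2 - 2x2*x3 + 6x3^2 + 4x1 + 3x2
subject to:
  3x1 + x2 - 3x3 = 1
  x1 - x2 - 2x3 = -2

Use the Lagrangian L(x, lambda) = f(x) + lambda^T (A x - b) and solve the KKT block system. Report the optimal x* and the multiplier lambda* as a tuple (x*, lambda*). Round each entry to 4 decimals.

Form the Lagrangian:
  L(x, lambda) = (1/2) x^T Q x + c^T x + lambda^T (A x - b)
Stationarity (grad_x L = 0): Q x + c + A^T lambda = 0.
Primal feasibility: A x = b.

This gives the KKT block system:
  [ Q   A^T ] [ x     ]   [-c ]
  [ A    0  ] [ lambda ] = [ b ]

Solving the linear system:
  x*      = (0.1754, 1.4948, 0.3403)
  lambda* = (-8.8325, 13.7958)
  f(x*)   = 20.805

x* = (0.1754, 1.4948, 0.3403), lambda* = (-8.8325, 13.7958)


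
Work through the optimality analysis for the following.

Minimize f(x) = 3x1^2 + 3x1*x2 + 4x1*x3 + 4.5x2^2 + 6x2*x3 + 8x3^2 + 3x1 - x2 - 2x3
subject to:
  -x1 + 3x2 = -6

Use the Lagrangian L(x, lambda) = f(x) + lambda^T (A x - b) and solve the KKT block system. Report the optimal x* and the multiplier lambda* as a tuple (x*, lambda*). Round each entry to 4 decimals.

Form the Lagrangian:
  L(x, lambda) = (1/2) x^T Q x + c^T x + lambda^T (A x - b)
Stationarity (grad_x L = 0): Q x + c + A^T lambda = 0.
Primal feasibility: A x = b.

This gives the KKT block system:
  [ Q   A^T ] [ x     ]   [-c ]
  [ A    0  ] [ lambda ] = [ b ]

Solving the linear system:
  x*      = (0.6049, -1.7984, 0.6481)
  lambda* = (3.8272)
  f(x*)   = 12.6399

x* = (0.6049, -1.7984, 0.6481), lambda* = (3.8272)


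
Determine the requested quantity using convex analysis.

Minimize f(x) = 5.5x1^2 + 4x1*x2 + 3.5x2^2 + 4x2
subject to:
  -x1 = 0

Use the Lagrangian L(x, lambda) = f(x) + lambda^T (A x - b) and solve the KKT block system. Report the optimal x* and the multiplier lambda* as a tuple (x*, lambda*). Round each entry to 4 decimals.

Form the Lagrangian:
  L(x, lambda) = (1/2) x^T Q x + c^T x + lambda^T (A x - b)
Stationarity (grad_x L = 0): Q x + c + A^T lambda = 0.
Primal feasibility: A x = b.

This gives the KKT block system:
  [ Q   A^T ] [ x     ]   [-c ]
  [ A    0  ] [ lambda ] = [ b ]

Solving the linear system:
  x*      = (0, -0.5714)
  lambda* = (-2.2857)
  f(x*)   = -1.1429

x* = (0, -0.5714), lambda* = (-2.2857)


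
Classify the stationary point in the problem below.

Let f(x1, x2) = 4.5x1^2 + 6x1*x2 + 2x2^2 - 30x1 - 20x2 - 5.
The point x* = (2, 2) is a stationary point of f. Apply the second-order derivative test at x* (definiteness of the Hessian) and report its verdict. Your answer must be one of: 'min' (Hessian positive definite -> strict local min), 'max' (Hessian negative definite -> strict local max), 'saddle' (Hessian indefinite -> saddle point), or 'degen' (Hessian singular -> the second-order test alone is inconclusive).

Compute the Hessian H = grad^2 f:
  H = [[9, 6], [6, 4]]
Verify stationarity: grad f(x*) = H x* + g = (0, 0).
Eigenvalues of H: 0, 13.
H has a zero eigenvalue (singular; positive semidefinite but not definite), so H is neither positive definite, negative definite, nor indefinite. The second-order test alone is inconclusive -> degen.
(Indeed, f is constant along the null direction of H through x*, so x* is not a strict local extremum.)

degen


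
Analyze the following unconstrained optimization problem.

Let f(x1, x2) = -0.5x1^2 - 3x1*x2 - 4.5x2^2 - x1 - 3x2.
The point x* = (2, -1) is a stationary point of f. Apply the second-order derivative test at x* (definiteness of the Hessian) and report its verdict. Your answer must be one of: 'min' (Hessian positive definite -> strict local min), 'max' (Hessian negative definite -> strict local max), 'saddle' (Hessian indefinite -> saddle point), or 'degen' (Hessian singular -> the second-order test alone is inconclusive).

Compute the Hessian H = grad^2 f:
  H = [[-1, -3], [-3, -9]]
Verify stationarity: grad f(x*) = H x* + g = (0, 0).
Eigenvalues of H: -10, 0.
H has a zero eigenvalue (singular; negative semidefinite but not definite), so H is neither positive definite, negative definite, nor indefinite. The second-order test alone is inconclusive -> degen.
(Indeed, f is constant along the null direction of H through x*, so x* is not a strict local extremum.)

degen


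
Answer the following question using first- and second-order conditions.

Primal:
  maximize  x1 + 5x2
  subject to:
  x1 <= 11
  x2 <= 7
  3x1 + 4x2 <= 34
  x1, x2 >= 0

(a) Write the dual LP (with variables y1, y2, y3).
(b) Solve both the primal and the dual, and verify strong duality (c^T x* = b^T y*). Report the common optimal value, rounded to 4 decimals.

The standard primal-dual pair for 'max c^T x s.t. A x <= b, x >= 0' is:
  Dual:  min b^T y  s.t.  A^T y >= c,  y >= 0.

So the dual LP is:
  minimize  11y1 + 7y2 + 34y3
  subject to:
    y1 + 3y3 >= 1
    y2 + 4y3 >= 5
    y1, y2, y3 >= 0

Solving the primal: x* = (2, 7).
  primal value c^T x* = 37.
Solving the dual: y* = (0, 3.6667, 0.3333).
  dual value b^T y* = 37.
Strong duality: c^T x* = b^T y*. Confirmed.

37


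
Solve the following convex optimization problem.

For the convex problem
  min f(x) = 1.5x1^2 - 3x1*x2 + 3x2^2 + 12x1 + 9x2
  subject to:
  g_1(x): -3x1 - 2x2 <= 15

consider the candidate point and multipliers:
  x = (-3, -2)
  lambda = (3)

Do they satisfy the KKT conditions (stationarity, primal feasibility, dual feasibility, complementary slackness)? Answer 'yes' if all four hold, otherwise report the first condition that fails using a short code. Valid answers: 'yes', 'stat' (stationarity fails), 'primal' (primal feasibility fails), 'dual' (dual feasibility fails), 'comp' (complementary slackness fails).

Gradient of f: grad f(x) = Q x + c = (9, 6)
Constraint values g_i(x) = a_i^T x - b_i:
  g_1((-3, -2)) = -2
Stationarity residual: grad f(x) + sum_i lambda_i a_i = (0, 0)
  -> stationarity OK
Primal feasibility (all g_i <= 0): OK
Dual feasibility (all lambda_i >= 0): OK
Complementary slackness (lambda_i * g_i(x) = 0 for all i): FAILS

Verdict: the first failing condition is complementary_slackness -> comp.

comp


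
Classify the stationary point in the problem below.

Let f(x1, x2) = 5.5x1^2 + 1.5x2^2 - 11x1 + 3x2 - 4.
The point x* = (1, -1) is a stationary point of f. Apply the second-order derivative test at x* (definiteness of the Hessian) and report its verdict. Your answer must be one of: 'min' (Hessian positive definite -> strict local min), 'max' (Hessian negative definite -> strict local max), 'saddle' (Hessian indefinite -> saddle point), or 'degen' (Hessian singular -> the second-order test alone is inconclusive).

Compute the Hessian H = grad^2 f:
  H = [[11, 0], [0, 3]]
Verify stationarity: grad f(x*) = H x* + g = (0, 0).
Eigenvalues of H: 3, 11.
Both eigenvalues > 0, so H is positive definite -> x* is a strict local min.

min


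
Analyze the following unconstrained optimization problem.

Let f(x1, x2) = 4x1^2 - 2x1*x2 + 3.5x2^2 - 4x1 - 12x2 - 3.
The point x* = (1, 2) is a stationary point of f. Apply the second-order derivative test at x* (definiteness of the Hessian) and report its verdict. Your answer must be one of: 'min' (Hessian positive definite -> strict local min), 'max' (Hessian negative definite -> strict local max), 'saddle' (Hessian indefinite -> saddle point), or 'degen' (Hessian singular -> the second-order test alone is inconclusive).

Compute the Hessian H = grad^2 f:
  H = [[8, -2], [-2, 7]]
Verify stationarity: grad f(x*) = H x* + g = (0, 0).
Eigenvalues of H: 5.4384, 9.5616.
Both eigenvalues > 0, so H is positive definite -> x* is a strict local min.

min


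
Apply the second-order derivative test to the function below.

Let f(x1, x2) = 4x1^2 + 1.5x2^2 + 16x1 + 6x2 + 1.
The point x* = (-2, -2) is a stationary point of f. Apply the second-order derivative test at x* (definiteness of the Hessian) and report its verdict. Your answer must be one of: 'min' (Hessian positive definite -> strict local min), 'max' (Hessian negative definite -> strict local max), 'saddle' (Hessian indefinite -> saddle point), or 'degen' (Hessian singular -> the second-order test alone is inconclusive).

Compute the Hessian H = grad^2 f:
  H = [[8, 0], [0, 3]]
Verify stationarity: grad f(x*) = H x* + g = (0, 0).
Eigenvalues of H: 3, 8.
Both eigenvalues > 0, so H is positive definite -> x* is a strict local min.

min


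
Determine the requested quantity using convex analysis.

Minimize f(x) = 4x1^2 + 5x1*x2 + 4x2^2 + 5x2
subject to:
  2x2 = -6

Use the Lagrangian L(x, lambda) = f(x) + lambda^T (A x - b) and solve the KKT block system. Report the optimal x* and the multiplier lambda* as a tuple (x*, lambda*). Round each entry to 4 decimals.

Form the Lagrangian:
  L(x, lambda) = (1/2) x^T Q x + c^T x + lambda^T (A x - b)
Stationarity (grad_x L = 0): Q x + c + A^T lambda = 0.
Primal feasibility: A x = b.

This gives the KKT block system:
  [ Q   A^T ] [ x     ]   [-c ]
  [ A    0  ] [ lambda ] = [ b ]

Solving the linear system:
  x*      = (1.875, -3)
  lambda* = (4.8125)
  f(x*)   = 6.9375

x* = (1.875, -3), lambda* = (4.8125)


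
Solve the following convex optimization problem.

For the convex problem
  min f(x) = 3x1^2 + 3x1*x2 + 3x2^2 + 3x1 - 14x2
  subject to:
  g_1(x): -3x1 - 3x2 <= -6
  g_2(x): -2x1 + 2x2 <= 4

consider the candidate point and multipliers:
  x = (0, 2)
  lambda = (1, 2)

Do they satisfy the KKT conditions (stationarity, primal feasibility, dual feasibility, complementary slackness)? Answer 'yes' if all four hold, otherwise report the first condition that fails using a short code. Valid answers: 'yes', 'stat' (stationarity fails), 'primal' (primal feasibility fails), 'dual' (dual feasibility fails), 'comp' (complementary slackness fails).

Gradient of f: grad f(x) = Q x + c = (9, -2)
Constraint values g_i(x) = a_i^T x - b_i:
  g_1((0, 2)) = 0
  g_2((0, 2)) = 0
Stationarity residual: grad f(x) + sum_i lambda_i a_i = (2, -1)
  -> stationarity FAILS
Primal feasibility (all g_i <= 0): OK
Dual feasibility (all lambda_i >= 0): OK
Complementary slackness (lambda_i * g_i(x) = 0 for all i): OK

Verdict: the first failing condition is stationarity -> stat.

stat


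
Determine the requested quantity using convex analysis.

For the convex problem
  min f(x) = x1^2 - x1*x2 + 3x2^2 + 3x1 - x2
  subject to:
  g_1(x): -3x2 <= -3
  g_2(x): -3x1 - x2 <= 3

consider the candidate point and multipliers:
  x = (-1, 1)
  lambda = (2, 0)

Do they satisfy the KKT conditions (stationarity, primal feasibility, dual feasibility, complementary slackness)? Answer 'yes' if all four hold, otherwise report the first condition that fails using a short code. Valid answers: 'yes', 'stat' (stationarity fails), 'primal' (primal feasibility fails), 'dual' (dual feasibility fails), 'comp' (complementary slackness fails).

Gradient of f: grad f(x) = Q x + c = (0, 6)
Constraint values g_i(x) = a_i^T x - b_i:
  g_1((-1, 1)) = 0
  g_2((-1, 1)) = -1
Stationarity residual: grad f(x) + sum_i lambda_i a_i = (0, 0)
  -> stationarity OK
Primal feasibility (all g_i <= 0): OK
Dual feasibility (all lambda_i >= 0): OK
Complementary slackness (lambda_i * g_i(x) = 0 for all i): OK

Verdict: yes, KKT holds.

yes


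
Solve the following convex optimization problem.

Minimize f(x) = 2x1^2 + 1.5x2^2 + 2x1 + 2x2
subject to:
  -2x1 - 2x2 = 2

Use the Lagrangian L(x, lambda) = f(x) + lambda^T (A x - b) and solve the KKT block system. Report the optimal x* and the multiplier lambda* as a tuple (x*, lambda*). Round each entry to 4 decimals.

Form the Lagrangian:
  L(x, lambda) = (1/2) x^T Q x + c^T x + lambda^T (A x - b)
Stationarity (grad_x L = 0): Q x + c + A^T lambda = 0.
Primal feasibility: A x = b.

This gives the KKT block system:
  [ Q   A^T ] [ x     ]   [-c ]
  [ A    0  ] [ lambda ] = [ b ]

Solving the linear system:
  x*      = (-0.4286, -0.5714)
  lambda* = (0.1429)
  f(x*)   = -1.1429

x* = (-0.4286, -0.5714), lambda* = (0.1429)


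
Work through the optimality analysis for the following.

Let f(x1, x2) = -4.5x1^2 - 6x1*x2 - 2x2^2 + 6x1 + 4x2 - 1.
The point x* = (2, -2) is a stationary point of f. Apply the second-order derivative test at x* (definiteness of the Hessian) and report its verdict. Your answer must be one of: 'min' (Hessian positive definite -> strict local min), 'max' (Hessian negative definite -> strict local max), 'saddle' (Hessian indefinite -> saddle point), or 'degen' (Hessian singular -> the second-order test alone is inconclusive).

Compute the Hessian H = grad^2 f:
  H = [[-9, -6], [-6, -4]]
Verify stationarity: grad f(x*) = H x* + g = (0, 0).
Eigenvalues of H: -13, 0.
H has a zero eigenvalue (singular; negative semidefinite but not definite), so H is neither positive definite, negative definite, nor indefinite. The second-order test alone is inconclusive -> degen.
(Indeed, f is constant along the null direction of H through x*, so x* is not a strict local extremum.)

degen


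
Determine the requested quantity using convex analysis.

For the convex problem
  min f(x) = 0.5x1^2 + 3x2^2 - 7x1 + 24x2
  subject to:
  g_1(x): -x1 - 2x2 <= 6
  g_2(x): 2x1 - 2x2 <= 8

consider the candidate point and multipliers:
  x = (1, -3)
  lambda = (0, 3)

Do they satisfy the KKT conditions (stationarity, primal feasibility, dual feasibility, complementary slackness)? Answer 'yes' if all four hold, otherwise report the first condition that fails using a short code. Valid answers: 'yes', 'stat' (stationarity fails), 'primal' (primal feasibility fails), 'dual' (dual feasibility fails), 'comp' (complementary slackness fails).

Gradient of f: grad f(x) = Q x + c = (-6, 6)
Constraint values g_i(x) = a_i^T x - b_i:
  g_1((1, -3)) = -1
  g_2((1, -3)) = 0
Stationarity residual: grad f(x) + sum_i lambda_i a_i = (0, 0)
  -> stationarity OK
Primal feasibility (all g_i <= 0): OK
Dual feasibility (all lambda_i >= 0): OK
Complementary slackness (lambda_i * g_i(x) = 0 for all i): OK

Verdict: yes, KKT holds.

yes


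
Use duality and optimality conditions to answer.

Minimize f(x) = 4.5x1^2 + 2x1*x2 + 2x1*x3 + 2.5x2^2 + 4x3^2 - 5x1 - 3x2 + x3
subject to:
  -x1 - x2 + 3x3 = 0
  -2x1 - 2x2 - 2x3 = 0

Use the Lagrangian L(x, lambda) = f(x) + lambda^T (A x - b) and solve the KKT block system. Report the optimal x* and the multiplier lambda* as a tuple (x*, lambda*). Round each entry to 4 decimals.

Form the Lagrangian:
  L(x, lambda) = (1/2) x^T Q x + c^T x + lambda^T (A x - b)
Stationarity (grad_x L = 0): Q x + c + A^T lambda = 0.
Primal feasibility: A x = b.

This gives the KKT block system:
  [ Q   A^T ] [ x     ]   [-c ]
  [ A    0  ] [ lambda ] = [ b ]

Solving the linear system:
  x*      = (0.2, -0.2, 0)
  lambda* = (-1.25, -1.175)
  f(x*)   = -0.2

x* = (0.2, -0.2, 0), lambda* = (-1.25, -1.175)


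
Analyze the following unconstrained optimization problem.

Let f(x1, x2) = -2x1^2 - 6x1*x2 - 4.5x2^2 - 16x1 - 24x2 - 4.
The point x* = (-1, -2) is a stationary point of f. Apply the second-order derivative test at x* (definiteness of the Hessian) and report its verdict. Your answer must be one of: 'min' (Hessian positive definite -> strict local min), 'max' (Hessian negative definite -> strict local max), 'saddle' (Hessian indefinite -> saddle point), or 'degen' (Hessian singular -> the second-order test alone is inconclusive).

Compute the Hessian H = grad^2 f:
  H = [[-4, -6], [-6, -9]]
Verify stationarity: grad f(x*) = H x* + g = (0, 0).
Eigenvalues of H: -13, 0.
H has a zero eigenvalue (singular; negative semidefinite but not definite), so H is neither positive definite, negative definite, nor indefinite. The second-order test alone is inconclusive -> degen.
(Indeed, f is constant along the null direction of H through x*, so x* is not a strict local extremum.)

degen


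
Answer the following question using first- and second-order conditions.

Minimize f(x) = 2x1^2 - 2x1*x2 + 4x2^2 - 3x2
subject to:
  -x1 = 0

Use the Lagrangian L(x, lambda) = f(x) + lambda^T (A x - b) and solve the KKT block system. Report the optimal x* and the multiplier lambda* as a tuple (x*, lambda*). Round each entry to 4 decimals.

Form the Lagrangian:
  L(x, lambda) = (1/2) x^T Q x + c^T x + lambda^T (A x - b)
Stationarity (grad_x L = 0): Q x + c + A^T lambda = 0.
Primal feasibility: A x = b.

This gives the KKT block system:
  [ Q   A^T ] [ x     ]   [-c ]
  [ A    0  ] [ lambda ] = [ b ]

Solving the linear system:
  x*      = (0, 0.375)
  lambda* = (-0.75)
  f(x*)   = -0.5625

x* = (0, 0.375), lambda* = (-0.75)


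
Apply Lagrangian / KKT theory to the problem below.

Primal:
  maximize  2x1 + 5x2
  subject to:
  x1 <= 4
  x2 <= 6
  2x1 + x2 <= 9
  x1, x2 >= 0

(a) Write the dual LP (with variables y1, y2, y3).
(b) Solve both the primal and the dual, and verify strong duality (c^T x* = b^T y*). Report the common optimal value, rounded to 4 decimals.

The standard primal-dual pair for 'max c^T x s.t. A x <= b, x >= 0' is:
  Dual:  min b^T y  s.t.  A^T y >= c,  y >= 0.

So the dual LP is:
  minimize  4y1 + 6y2 + 9y3
  subject to:
    y1 + 2y3 >= 2
    y2 + y3 >= 5
    y1, y2, y3 >= 0

Solving the primal: x* = (1.5, 6).
  primal value c^T x* = 33.
Solving the dual: y* = (0, 4, 1).
  dual value b^T y* = 33.
Strong duality: c^T x* = b^T y*. Confirmed.

33


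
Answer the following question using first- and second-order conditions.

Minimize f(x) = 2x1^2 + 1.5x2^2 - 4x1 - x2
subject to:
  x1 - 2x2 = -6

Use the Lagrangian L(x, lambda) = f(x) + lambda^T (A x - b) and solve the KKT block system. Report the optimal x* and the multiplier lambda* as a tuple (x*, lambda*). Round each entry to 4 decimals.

Form the Lagrangian:
  L(x, lambda) = (1/2) x^T Q x + c^T x + lambda^T (A x - b)
Stationarity (grad_x L = 0): Q x + c + A^T lambda = 0.
Primal feasibility: A x = b.

This gives the KKT block system:
  [ Q   A^T ] [ x     ]   [-c ]
  [ A    0  ] [ lambda ] = [ b ]

Solving the linear system:
  x*      = (0, 3)
  lambda* = (4)
  f(x*)   = 10.5

x* = (0, 3), lambda* = (4)


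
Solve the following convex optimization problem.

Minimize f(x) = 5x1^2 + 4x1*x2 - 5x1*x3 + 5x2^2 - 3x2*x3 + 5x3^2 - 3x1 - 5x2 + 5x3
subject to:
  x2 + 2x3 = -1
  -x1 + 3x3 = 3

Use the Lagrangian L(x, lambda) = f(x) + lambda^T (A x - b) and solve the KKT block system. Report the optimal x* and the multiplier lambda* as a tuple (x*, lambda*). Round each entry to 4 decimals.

Form the Lagrangian:
  L(x, lambda) = (1/2) x^T Q x + c^T x + lambda^T (A x - b)
Stationarity (grad_x L = 0): Q x + c + A^T lambda = 0.
Primal feasibility: A x = b.

This gives the KKT block system:
  [ Q   A^T ] [ x     ]   [-c ]
  [ A    0  ] [ lambda ] = [ b ]

Solving the linear system:
  x*      = (-1.6216, -1.9189, 0.4595)
  lambda* = (32.0541, -29.1892)
  f(x*)   = 68.1892

x* = (-1.6216, -1.9189, 0.4595), lambda* = (32.0541, -29.1892)


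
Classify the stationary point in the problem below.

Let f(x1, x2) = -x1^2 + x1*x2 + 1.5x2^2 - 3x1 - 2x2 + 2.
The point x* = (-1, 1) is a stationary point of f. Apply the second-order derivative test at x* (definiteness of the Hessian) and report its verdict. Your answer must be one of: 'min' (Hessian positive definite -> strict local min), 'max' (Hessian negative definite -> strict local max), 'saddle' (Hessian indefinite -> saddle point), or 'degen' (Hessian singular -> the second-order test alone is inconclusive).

Compute the Hessian H = grad^2 f:
  H = [[-2, 1], [1, 3]]
Verify stationarity: grad f(x*) = H x* + g = (0, 0).
Eigenvalues of H: -2.1926, 3.1926.
Eigenvalues have mixed signs, so H is indefinite -> x* is a saddle point.

saddle


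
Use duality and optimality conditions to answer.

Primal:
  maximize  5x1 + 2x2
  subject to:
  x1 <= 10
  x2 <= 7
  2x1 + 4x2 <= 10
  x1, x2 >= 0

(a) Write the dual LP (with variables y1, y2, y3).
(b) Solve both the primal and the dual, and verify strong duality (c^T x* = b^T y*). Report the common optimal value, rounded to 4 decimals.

The standard primal-dual pair for 'max c^T x s.t. A x <= b, x >= 0' is:
  Dual:  min b^T y  s.t.  A^T y >= c,  y >= 0.

So the dual LP is:
  minimize  10y1 + 7y2 + 10y3
  subject to:
    y1 + 2y3 >= 5
    y2 + 4y3 >= 2
    y1, y2, y3 >= 0

Solving the primal: x* = (5, 0).
  primal value c^T x* = 25.
Solving the dual: y* = (0, 0, 2.5).
  dual value b^T y* = 25.
Strong duality: c^T x* = b^T y*. Confirmed.

25


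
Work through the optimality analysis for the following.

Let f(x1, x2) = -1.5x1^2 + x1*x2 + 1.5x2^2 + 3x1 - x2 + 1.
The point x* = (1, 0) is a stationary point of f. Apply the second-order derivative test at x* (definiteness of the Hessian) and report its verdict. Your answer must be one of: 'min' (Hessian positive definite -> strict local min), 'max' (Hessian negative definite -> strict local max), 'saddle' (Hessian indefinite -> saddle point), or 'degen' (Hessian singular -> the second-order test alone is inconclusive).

Compute the Hessian H = grad^2 f:
  H = [[-3, 1], [1, 3]]
Verify stationarity: grad f(x*) = H x* + g = (0, 0).
Eigenvalues of H: -3.1623, 3.1623.
Eigenvalues have mixed signs, so H is indefinite -> x* is a saddle point.

saddle


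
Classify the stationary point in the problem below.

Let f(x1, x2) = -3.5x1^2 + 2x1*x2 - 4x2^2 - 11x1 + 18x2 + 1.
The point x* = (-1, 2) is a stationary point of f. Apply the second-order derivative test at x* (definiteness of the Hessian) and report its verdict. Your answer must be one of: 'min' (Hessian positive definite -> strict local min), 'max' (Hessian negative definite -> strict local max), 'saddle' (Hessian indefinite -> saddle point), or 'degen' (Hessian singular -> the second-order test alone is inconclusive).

Compute the Hessian H = grad^2 f:
  H = [[-7, 2], [2, -8]]
Verify stationarity: grad f(x*) = H x* + g = (0, 0).
Eigenvalues of H: -9.5616, -5.4384.
Both eigenvalues < 0, so H is negative definite -> x* is a strict local max.

max


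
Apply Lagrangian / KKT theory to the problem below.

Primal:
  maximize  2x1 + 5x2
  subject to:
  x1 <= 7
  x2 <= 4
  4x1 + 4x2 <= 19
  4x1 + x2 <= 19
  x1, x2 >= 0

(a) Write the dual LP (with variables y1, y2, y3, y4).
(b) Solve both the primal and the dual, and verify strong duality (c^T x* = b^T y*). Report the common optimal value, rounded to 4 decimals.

The standard primal-dual pair for 'max c^T x s.t. A x <= b, x >= 0' is:
  Dual:  min b^T y  s.t.  A^T y >= c,  y >= 0.

So the dual LP is:
  minimize  7y1 + 4y2 + 19y3 + 19y4
  subject to:
    y1 + 4y3 + 4y4 >= 2
    y2 + 4y3 + y4 >= 5
    y1, y2, y3, y4 >= 0

Solving the primal: x* = (0.75, 4).
  primal value c^T x* = 21.5.
Solving the dual: y* = (0, 3, 0.5, 0).
  dual value b^T y* = 21.5.
Strong duality: c^T x* = b^T y*. Confirmed.

21.5


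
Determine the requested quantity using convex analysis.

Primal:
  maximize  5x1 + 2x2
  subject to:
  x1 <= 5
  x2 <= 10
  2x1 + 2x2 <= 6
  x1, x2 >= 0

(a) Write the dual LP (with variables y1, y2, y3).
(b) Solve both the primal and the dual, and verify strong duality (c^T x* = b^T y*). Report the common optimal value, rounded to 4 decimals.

The standard primal-dual pair for 'max c^T x s.t. A x <= b, x >= 0' is:
  Dual:  min b^T y  s.t.  A^T y >= c,  y >= 0.

So the dual LP is:
  minimize  5y1 + 10y2 + 6y3
  subject to:
    y1 + 2y3 >= 5
    y2 + 2y3 >= 2
    y1, y2, y3 >= 0

Solving the primal: x* = (3, 0).
  primal value c^T x* = 15.
Solving the dual: y* = (0, 0, 2.5).
  dual value b^T y* = 15.
Strong duality: c^T x* = b^T y*. Confirmed.

15


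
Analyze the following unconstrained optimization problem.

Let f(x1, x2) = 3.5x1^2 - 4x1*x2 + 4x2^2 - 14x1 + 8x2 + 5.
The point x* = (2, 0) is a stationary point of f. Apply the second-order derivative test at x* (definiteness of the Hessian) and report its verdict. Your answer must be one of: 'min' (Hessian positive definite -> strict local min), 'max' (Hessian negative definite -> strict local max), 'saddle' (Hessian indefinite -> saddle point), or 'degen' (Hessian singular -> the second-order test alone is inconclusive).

Compute the Hessian H = grad^2 f:
  H = [[7, -4], [-4, 8]]
Verify stationarity: grad f(x*) = H x* + g = (0, 0).
Eigenvalues of H: 3.4689, 11.5311.
Both eigenvalues > 0, so H is positive definite -> x* is a strict local min.

min
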